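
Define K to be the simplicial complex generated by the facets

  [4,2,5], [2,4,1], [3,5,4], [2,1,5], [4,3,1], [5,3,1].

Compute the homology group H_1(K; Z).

Fix the vertex order 1 < 2 < 3 < 4 < 5 and write every simplex with vertices in increasing order. Then dim K = 2 and the simplices of K are:

  0-simplices (5): [1], [2], [3], [4], [5]
  1-simplices (9): [1,2], [1,3], [1,4], [1,5], [2,4], [2,5], [3,4], [3,5], [4,5]
  2-simplices (6): [1,2,4], [1,2,5], [1,3,4], [1,3,5], [2,4,5], [3,4,5]

Hence C_0 ≅ Z^5, C_1 ≅ Z^9, C_2 ≅ Z^6.

The boundary map ∂_1: C_1 → C_0 maps an edge to its endpoints' difference, ∂[p,q] = q − p.
The resulting 5×9 matrix has rank 4, and its Smith normal form has invariant factors (1,1,1,1).

The boundary map ∂_2: C_2 → C_1 acts by ∂[p,q,r] = [q,r] − [p,r] + [p,q]. For instance
  ∂[1,2,4] = [2,4] − [1,4] + [1,2],
  ∂[1,3,5] = [3,5] − [1,5] + [1,3].
The resulting 9×6 matrix has rank 5, and its Smith normal form has invariant factors (1,1,1,1,1).

Computing H_k = (kernel of ∂_k) / (image of ∂_{k+1}):

  H_1: rank ker ∂_1 − rank ∂_2 = (9 − 4) − 5 = 0, and the invariant factors of ∂_2 are all 1, so H_1 = 0.

(K is a triangulation of the 2-sphere S^2.)

H_1 = 0.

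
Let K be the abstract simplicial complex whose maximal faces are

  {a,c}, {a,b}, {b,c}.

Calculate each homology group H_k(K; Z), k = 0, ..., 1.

H_0 ≅ Z,  H_1 ≅ Z.

Take the total order a < b < c on the vertex set. Then K (dimension 1) consists of the simplices:

  0-simplices (3): a, b, c
  1-simplices (3): ab, ac, bc

Hence C_0 ≅ Z^3, C_1 ≅ Z^3.

Boundary ∂_1: C_1 → C_0 is given by ∂[p,q] = [q] − [p].
This gives a 3×3 integer matrix of rank 2; reducing to Smith normal form yields diagonal entries (1,1).

From H_k ≅ ker(∂_k) / im(∂_{k+1}) we obtain:

  H_0: rank C_0 − rank ∂_1 = 3 − 2 = 1, and the invariant factors of ∂_1 are all 1, so H_0 ≅ Z.
  H_1: rank ker ∂_1 − rank ∂_2 = (3 − 2) − 0 = 1, and there is no ∂_2, so H_1 ≅ Z.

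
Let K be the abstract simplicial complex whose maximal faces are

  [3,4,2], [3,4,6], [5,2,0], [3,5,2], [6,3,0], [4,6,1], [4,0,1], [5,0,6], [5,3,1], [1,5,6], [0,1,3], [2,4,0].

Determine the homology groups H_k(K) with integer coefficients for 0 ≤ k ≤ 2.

H_0 ≅ Z,  H_1 ≅ Z_2,  H_2 = 0.

Take the total order 0 < 1 < 2 < 3 < 4 < 5 < 6 on the vertex set. Then K (dimension 2) consists of the simplices:

  0-simplices (7): [0], [1], [2], [3], [4], [5], [6]
  1-simplices (18): [0,1], [0,2], [0,3], [0,4], [0,5], [0,6], [1,3], [1,4], [1,5], [1,6], [2,3], [2,4], [2,5], [3,4], [3,5], [3,6], [4,6], [5,6]
  2-simplices (12): [0,1,3], [0,1,4], [0,2,4], [0,2,5], [0,3,6], [0,5,6], [1,3,5], [1,4,6], [1,5,6], [2,3,4], [2,3,5], [3,4,6]

so the chain groups are C_0 ≅ Z^7, C_1 ≅ Z^18, C_2 ≅ Z^12.

∂_1: C_1 → C_0 is given by ∂[p,q] = [q] − [p]. For instance
  ∂[0,3] = [3] − [0].
As a 7×18 matrix over Z this has rank 6, with invariant factors (1,1,1,1,1,1).

The boundary map ∂_2: C_2 → C_1 maps a triangle to the signed sum of its edges. For instance
  ∂[2,3,5] = [3,5] − [2,5] + [2,3],
  ∂[0,1,3] = [1,3] − [0,3] + [0,1].
The 18×12 boundary matrix has rank 12 and Smith normal form diag(1,1,1,1,1,1,1,1,1,1,1,2).

Reading off H_k = ker ∂_k / im ∂_{k+1}:

  H_0: rank C_0 − rank ∂_1 = 7 − 6 = 1, and the invariant factors of ∂_1 are all 1, so H_0 ≅ Z.
  H_1: rank ker ∂_1 − rank ∂_2 = (18 − 6) − 12 = 0, and ∂_2 has invariant factor 2 > 1, so H_1 ≅ Z_2.
  H_2: rank ker ∂_2 − rank ∂_3 = (12 − 12) − 0 = 0, and there is no ∂_3, so H_2 ≅ 0.

As a check, the Euler characteristic is 7 − 18 + 12 = 1, which agrees with 1 − 0 + 0 = 1.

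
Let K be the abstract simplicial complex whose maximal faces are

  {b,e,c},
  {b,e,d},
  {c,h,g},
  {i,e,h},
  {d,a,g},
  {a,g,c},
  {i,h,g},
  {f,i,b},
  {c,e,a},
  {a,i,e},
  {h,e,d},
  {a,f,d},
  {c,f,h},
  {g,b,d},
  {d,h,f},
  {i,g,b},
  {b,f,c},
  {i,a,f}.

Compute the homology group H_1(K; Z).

Order the vertices as a < b < c < d < e < f < g < h < i. Listing each simplex with vertices in this order, K has dimension 2 with simplices:

  0-simplices (9): a, b, c, d, e, f, g, h, i
  1-simplices (27): ac, ad, ae, af, ag, ai, bc, bd, be, bf, bg, bi, ce, cf, cg, ch, de, df, dg, dh, eh, ei, fh, fi, gh, gi, hi
  2-simplices (18): ace, acg, adf, adg, aei, afi, bce, bcf, bde, bdg, bfi, bgi, cfh, cgh, deh, dfh, ehi, ghi

so the chain groups are C_0 ≅ Z^9, C_1 ≅ Z^27, C_2 ≅ Z^18.

Boundary ∂_1: C_1 → C_0 maps an edge to its endpoints' difference, ∂[p,q] = q − p.
The 9×27 boundary matrix has rank 8 and Smith normal form diag(1,1,1,1,1,1,1,1).

Boundary ∂_2: C_2 → C_1 sends each 2-simplex [p,q,r] to [q,r] − [p,r] + [p,q]. For instance
  ∂bde = de − be + bd,
  ∂afi = fi − ai + af.
This gives a 27×18 integer matrix of rank 17; reducing to Smith normal form yields diagonal entries (1,1,1,1,1,1,1,1,1,1,1,1,1,1,1,1,1).

From H_k ≅ ker(∂_k) / im(∂_{k+1}) we obtain:

  H_1: rank ker ∂_1 − rank ∂_2 = (27 − 8) − 17 = 2, and the invariant factors of ∂_2 are all 1, so H_1 = Z^2.

(K is a triangulation of the torus T^2.)

H_1 = Z^2.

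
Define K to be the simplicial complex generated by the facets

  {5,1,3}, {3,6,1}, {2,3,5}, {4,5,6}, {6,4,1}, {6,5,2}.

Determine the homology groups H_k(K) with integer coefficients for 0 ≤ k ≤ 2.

Take the total order 1 < 2 < 3 < 4 < 5 < 6 on the vertex set. Then K (dimension 2) consists of the simplices:

  0-simplices (6): [1], [2], [3], [4], [5], [6]
  1-simplices (12): [1,3], [1,4], [1,5], [1,6], [2,3], [2,5], [2,6], [3,5], [3,6], [4,5], [4,6], [5,6]
  2-simplices (6): [1,3,5], [1,3,6], [1,4,6], [2,3,5], [2,5,6], [4,5,6]

Hence C_0 ≅ Z^6, C_1 ≅ Z^12, C_2 ≅ Z^6.

∂_1: C_1 → C_0 maps an edge to its endpoints' difference, ∂[p,q] = q − p. For instance
  ∂[2,6] = [6] − [2].
As a 6×12 matrix over Z this has rank 5, with invariant factors (1,1,1,1,1).

The boundary map ∂_2: C_2 → C_1 acts by ∂[p,q,r] = [q,r] − [p,r] + [p,q]. For instance
  ∂[1,3,5] = [3,5] − [1,5] + [1,3],
  ∂[2,5,6] = [5,6] − [2,6] + [2,5].
The 12×6 boundary matrix has rank 6 and Smith normal form diag(1,1,1,1,1,1).

Computing H_k = (kernel of ∂_k) / (image of ∂_{k+1}):

  H_0: rank C_0 − rank ∂_1 = 6 − 5 = 1, and the invariant factors of ∂_1 are all 1, so H_0 = Z.
  H_1: rank ker ∂_1 − rank ∂_2 = (12 − 5) − 6 = 1, and the invariant factors of ∂_2 are all 1, so H_1 = Z.
  H_2: rank ker ∂_2 − rank ∂_3 = (6 − 6) − 0 = 0, and there is no ∂_3, so H_2 = 0.

As a check, the Euler characteristic is 6 − 12 + 6 = 0, which agrees with 1 − 1 + 0 = 0.
(K is a triangulation of the cylinder S^1 x I.)

H_0 = Z,  H_1 = Z,  H_2 = 0.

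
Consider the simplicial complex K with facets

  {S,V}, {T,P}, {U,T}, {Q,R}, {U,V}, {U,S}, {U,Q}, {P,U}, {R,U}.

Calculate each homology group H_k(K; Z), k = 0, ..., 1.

Fix the vertex order P < Q < R < S < T < U < V and write every simplex with vertices in increasing order. Then dim K = 1 and the simplices of K are:

  0-simplices (7): P, Q, R, S, T, U, V
  1-simplices (9): PT, PU, QR, QU, RU, SU, SV, TU, UV

giving chain groups C_0 ≅ Z^7, C_1 ≅ Z^9.

The boundary map ∂_1: C_1 → C_0 sends each edge [p,q] (with p < q) to q − p. For instance
  ∂RU = U − R.
This gives a 7×9 integer matrix of rank 6; reducing to Smith normal form yields diagonal entries (1,1,1,1,1,1).

From H_k ≅ ker(∂_k) / im(∂_{k+1}) we obtain:

  H_0: rank C_0 − rank ∂_1 = 7 − 6 = 1, and the invariant factors of ∂_1 are all 1, so H_0 ≅ Z.
  H_1: rank ker ∂_1 − rank ∂_2 = (9 − 6) − 0 = 3, and there is no ∂_2, so H_1 ≅ Z^3.

H_0 ≅ Z,  H_1 ≅ Z^3.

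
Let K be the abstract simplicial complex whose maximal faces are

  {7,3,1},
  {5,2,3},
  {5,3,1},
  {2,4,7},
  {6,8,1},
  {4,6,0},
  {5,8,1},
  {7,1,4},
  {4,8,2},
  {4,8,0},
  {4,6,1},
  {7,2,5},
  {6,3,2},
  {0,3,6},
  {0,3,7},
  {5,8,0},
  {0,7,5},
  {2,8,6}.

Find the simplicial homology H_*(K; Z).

Order the vertices as 0 < 1 < 2 < 3 < 4 < 5 < 6 < 7 < 8. Listing each simplex with vertices in this order, K has dimension 2 with simplices:

  0-simplices (9): [0], [1], [2], [3], [4], [5], [6], [7], [8]
  1-simplices (27): (27 of them)
  2-simplices (18): [0,3,6], [0,3,7], [0,4,6], [0,4,8], [0,5,7], [0,5,8], [1,3,5], [1,3,7], [1,4,6], [1,4,7], [1,5,8], [1,6,8], [2,3,5], [2,3,6], [2,4,7], [2,4,8], [2,5,7], [2,6,8]

Hence C_0 ≅ Z^9, C_1 ≅ Z^27, C_2 ≅ Z^18.

∂_1: C_1 → C_0 maps an edge to its endpoints' difference, ∂[p,q] = q − p. For instance
  ∂[1,4] = [4] − [1].
The 9×27 boundary matrix has rank 8 and Smith normal form diag(1,1,1,1,1,1,1,1).

Boundary ∂_2: C_2 → C_1 acts by ∂[p,q,r] = [q,r] − [p,r] + [p,q]. For instance
  ∂[1,3,5] = [3,5] − [1,5] + [1,3],
  ∂[1,4,7] = [4,7] − [1,7] + [1,4].
This gives a 27×18 integer matrix of rank 18; reducing to Smith normal form yields diagonal entries (1,1,1,1,1,1,1,1,1,1,1,1,1,1,1,1,1,2).

Now H_k = ker ∂_k / im ∂_{k+1}, so:

  H_0: rank C_0 − rank ∂_1 = 9 − 8 = 1, and the invariant factors of ∂_1 are all 1, so H_0 = Z.
  H_1: rank ker ∂_1 − rank ∂_2 = (27 − 8) − 18 = 1, and ∂_2 has invariant factor 2 > 1, so H_1 = Z × Z/2.
  H_2: rank ker ∂_2 − rank ∂_3 = (18 − 18) − 0 = 0, and there is no ∂_3, so H_2 = 0.

(K is a triangulation of the Klein bottle.)

H_0 ≅ Z,  H_1 ≅ Z × Z/2,  H_2 = 0.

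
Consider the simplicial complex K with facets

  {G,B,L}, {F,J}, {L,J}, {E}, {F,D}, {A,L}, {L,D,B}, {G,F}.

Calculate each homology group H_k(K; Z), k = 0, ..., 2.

Fix the vertex order A < B < D < E < F < G < J < L and write every simplex with vertices in increasing order. Then dim K = 2 and the simplices of K are:

  0-simplices (8): A, B, D, E, F, G, J, L
  1-simplices (10): AL, BD, BG, BL, DF, DL, FG, FJ, GL, JL
  2-simplices (2): BDL, BGL

Hence C_0 ≅ Z^8, C_1 ≅ Z^10, C_2 ≅ Z^2.

The boundary map ∂_1: C_1 → C_0 is given by ∂[p,q] = [q] − [p].
As a 8×10 matrix over Z this has rank 6, with invariant factors (1,1,1,1,1,1).

∂_2: C_2 → C_1 sends each 2-simplex [p,q,r] to [q,r] − [p,r] + [p,q]. For instance
  ∂BGL = GL − BL + BG,
  ∂BDL = DL − BL + BD.
As a 10×2 matrix over Z this has rank 2, with invariant factors (1,1).

From H_k ≅ ker(∂_k) / im(∂_{k+1}) we obtain:

  H_0: rank C_0 − rank ∂_1 = 8 − 6 = 2, and the invariant factors of ∂_1 are all 1, so H_0 ≅ Z^2.
  H_1: rank ker ∂_1 − rank ∂_2 = (10 − 6) − 2 = 2, and the invariant factors of ∂_2 are all 1, so H_1 ≅ Z^2.
  H_2: rank ker ∂_2 − rank ∂_3 = (2 − 2) − 0 = 0, and there is no ∂_3, so H_2 ≅ 0.

H_0 ≅ Z^2,  H_1 ≅ Z^2,  H_2 = 0.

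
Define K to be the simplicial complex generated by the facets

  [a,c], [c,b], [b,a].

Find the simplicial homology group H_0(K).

H_0 ≅ Z.

Take the total order a < b < c on the vertex set. Then K (dimension 1) consists of the simplices:

  0-simplices (3): a, b, c
  1-simplices (3): ab, ac, bc

so the chain groups are C_0 ≅ Z^3, C_1 ≅ Z^3.

Boundary ∂_1: C_1 → C_0 is given by ∂[p,q] = [q] − [p].
This gives a 3×3 integer matrix of rank 2; reducing to Smith normal form yields diagonal entries (1,1).

From H_k ≅ ker(∂_k) / im(∂_{k+1}) we obtain:

  H_0: rank C_0 − rank ∂_1 = 3 − 2 = 1, and the invariant factors of ∂_1 are all 1, so H_0 = Z.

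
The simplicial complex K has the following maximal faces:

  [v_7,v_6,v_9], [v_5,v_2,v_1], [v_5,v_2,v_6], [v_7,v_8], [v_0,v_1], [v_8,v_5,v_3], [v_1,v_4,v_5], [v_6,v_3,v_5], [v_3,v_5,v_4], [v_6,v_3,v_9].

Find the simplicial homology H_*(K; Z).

Take the total order v_0 < v_1 < v_2 < v_3 < v_4 < v_5 < v_6 < v_7 < v_8 < v_9 on the vertex set. Then K (dimension 2) consists of the simplices:

  0-simplices (10): [v_0], [v_1], [v_2], [v_3], [v_4], [v_5], [v_6], [v_7], [v_8], [v_9]
  1-simplices (18): (18 of them)
  2-simplices (8): [v_1,v_2,v_5], [v_1,v_4,v_5], [v_2,v_5,v_6], [v_3,v_4,v_5], [v_3,v_5,v_6], [v_3,v_5,v_8], [v_3,v_6,v_9], [v_6,v_7,v_9]

so the chain groups are C_0 ≅ Z^10, C_1 ≅ Z^18, C_2 ≅ Z^8.

Boundary ∂_1: C_1 → C_0 sends each edge [p,q] (with p < q) to q − p. For instance
  ∂[v_5,v_6] = [v_6] − [v_5].
The resulting 10×18 matrix has rank 9, and its Smith normal form has invariant factors (1,1,1,1,1,1,1,1,1).

∂_2: C_2 → C_1 acts by ∂[p,q,r] = [q,r] − [p,r] + [p,q]. For instance
  ∂[v_3,v_6,v_9] = [v_6,v_9] − [v_3,v_9] + [v_3,v_6],
  ∂[v_3,v_5,v_8] = [v_5,v_8] − [v_3,v_8] + [v_3,v_5].
As a 18×8 matrix over Z this has rank 8, with invariant factors (1,1,1,1,1,1,1,1).

Reading off H_k = ker ∂_k / im ∂_{k+1}:

  H_0: rank C_0 − rank ∂_1 = 10 − 9 = 1, and the invariant factors of ∂_1 are all 1, so H_0 ≅ Z.
  H_1: rank ker ∂_1 − rank ∂_2 = (18 − 9) − 8 = 1, and the invariant factors of ∂_2 are all 1, so H_1 ≅ Z.
  H_2: rank ker ∂_2 − rank ∂_3 = (8 − 8) − 0 = 0, and there is no ∂_3, so H_2 ≅ 0.

H_0 = Z,  H_1 = Z,  H_2 = 0.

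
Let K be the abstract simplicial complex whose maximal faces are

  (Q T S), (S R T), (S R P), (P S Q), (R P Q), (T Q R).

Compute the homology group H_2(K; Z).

Fix the vertex order P < Q < R < S < T and write every simplex with vertices in increasing order. Then dim K = 2 and the simplices of K are:

  0-simplices (5): P, Q, R, S, T
  1-simplices (9): PQ, PR, PS, QR, QS, QT, RS, RT, ST
  2-simplices (6): PQR, PQS, PRS, QRT, QST, RST

so the chain groups are C_0 ≅ Z^5, C_1 ≅ Z^9, C_2 ≅ Z^6.

The boundary map ∂_1: C_1 → C_0 maps an edge to its endpoints' difference, ∂[p,q] = q − p.
As a 5×9 matrix over Z this has rank 4, with invariant factors (1,1,1,1).

The boundary map ∂_2: C_2 → C_1 sends each 2-simplex [p,q,r] to [q,r] − [p,r] + [p,q]. For instance
  ∂QST = ST − QT + QS,
  ∂PRS = RS − PS + PR.
As a 9×6 matrix over Z this has rank 5, with invariant factors (1,1,1,1,1).

Reading off H_k = ker ∂_k / im ∂_{k+1}:

  H_2: rank ker ∂_2 − rank ∂_3 = (6 − 5) − 0 = 1, and there is no ∂_3, so H_2 = Z.

(K is a triangulation of the 2-sphere S^2.)

H_2 ≅ Z.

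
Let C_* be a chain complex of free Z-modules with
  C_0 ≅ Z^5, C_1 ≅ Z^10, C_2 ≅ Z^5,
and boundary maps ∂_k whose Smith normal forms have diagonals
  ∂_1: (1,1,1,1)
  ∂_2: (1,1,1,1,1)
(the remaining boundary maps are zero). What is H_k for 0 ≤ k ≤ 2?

H_0: b_0 = 5 − 0 − 4 = 1; torsion from ∂_1 factors > 1: none. So H_0 ≅ Z.
H_1: b_1 = 10 − 4 − 5 = 1; torsion from ∂_2 factors > 1: none. So H_1 ≅ Z.
H_2: b_2 = 5 − 5 − 0 = 0; torsion from ∂_3 factors > 1: none. So H_2 ≅ 0.

H_0 ≅ Z,  H_1 ≅ Z,  H_2 = 0.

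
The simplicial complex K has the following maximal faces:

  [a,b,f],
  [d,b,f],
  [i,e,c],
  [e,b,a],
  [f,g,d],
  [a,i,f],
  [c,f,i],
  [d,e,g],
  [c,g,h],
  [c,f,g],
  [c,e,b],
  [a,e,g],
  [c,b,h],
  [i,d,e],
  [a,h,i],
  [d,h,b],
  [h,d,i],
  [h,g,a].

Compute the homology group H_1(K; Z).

Take the total order a < b < c < d < e < f < g < h < i on the vertex set. Then K (dimension 2) consists of the simplices:

  0-simplices (9): a, b, c, d, e, f, g, h, i
  1-simplices (27): ab, ae, af, ag, ah, ai, bc, bd, be, bf, bh, ce, cf, cg, ch, ci, de, df, dg, dh, di, eg, ei, fg, fi, gh, hi
  2-simplices (18): abe, abf, aeg, afi, agh, ahi, bce, bch, bdf, bdh, cei, cfg, cfi, cgh, deg, dei, dfg, dhi

so the chain groups are C_0 ≅ Z^9, C_1 ≅ Z^27, C_2 ≅ Z^18.

∂_1: C_1 → C_0 sends each edge [p,q] (with p < q) to q − p. For instance
  ∂ag = g − a.
The resulting 9×27 matrix has rank 8, and its Smith normal form has invariant factors (1,1,1,1,1,1,1,1).

The boundary map ∂_2: C_2 → C_1 sends each 2-simplex [p,q,r] to [q,r] − [p,r] + [p,q]. For instance
  ∂cfi = fi − ci + cf,
  ∂deg = eg − dg + de.
As a 27×18 matrix over Z this has rank 17, with invariant factors (1,1,1,1,1,1,1,1,1,1,1,1,1,1,1,1,1).

From H_k ≅ ker(∂_k) / im(∂_{k+1}) we obtain:

  H_1: rank ker ∂_1 − rank ∂_2 = (27 − 8) − 17 = 2, and the invariant factors of ∂_2 are all 1, so H_1 = Z^2.

(K is a triangulation of the torus T^2.)

H_1 ≅ Z^2.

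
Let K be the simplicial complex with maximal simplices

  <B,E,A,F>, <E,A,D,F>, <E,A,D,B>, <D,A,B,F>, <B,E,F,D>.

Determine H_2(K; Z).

K has 5 vertices, 10 edges, 10 triangles, 5 3-simplices.
rank ∂_2 = 6, rank ∂_3 = 4 ⇒ b_2 = 10 − 6 − 4 = 0; all invariant factors of ∂_3 are 1 so no torsion. So H_2 = 0.

H_2 = 0.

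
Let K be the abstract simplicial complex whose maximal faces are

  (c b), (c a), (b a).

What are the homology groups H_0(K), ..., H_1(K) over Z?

Order the vertices as a < b < c. Listing each simplex with vertices in this order, K has dimension 1 with simplices:

  0-simplices (3): a, b, c
  1-simplices (3): ab, ac, bc

Hence C_0 ≅ Z^3, C_1 ≅ Z^3.

The boundary map ∂_1: C_1 → C_0 maps an edge to its endpoints' difference, ∂[p,q] = q − p.
This gives a 3×3 integer matrix of rank 2; reducing to Smith normal form yields diagonal entries (1,1).

Now H_k = ker ∂_k / im ∂_{k+1}, so:

  H_0: rank C_0 − rank ∂_1 = 3 − 2 = 1, and the invariant factors of ∂_1 are all 1, so H_0 = Z.
  H_1: rank ker ∂_1 − rank ∂_2 = (3 − 2) − 0 = 1, and there is no ∂_2, so H_1 = Z.

H_0 = Z,  H_1 = Z.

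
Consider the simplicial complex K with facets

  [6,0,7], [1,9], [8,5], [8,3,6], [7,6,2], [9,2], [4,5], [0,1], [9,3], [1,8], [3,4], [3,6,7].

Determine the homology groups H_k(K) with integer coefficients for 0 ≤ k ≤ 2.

Order the vertices as 0 < 1 < 2 < 3 < 4 < 5 < 6 < 7 < 8 < 9. Listing each simplex with vertices in this order, K has dimension 2 with simplices:

  0-simplices (10): [0], [1], [2], [3], [4], [5], [6], [7], [8], [9]
  1-simplices (17): [0,1], [0,6], [0,7], [1,8], [1,9], [2,6], [2,7], [2,9], [3,4], [3,6], [3,7], [3,8], [3,9], [4,5], [5,8], [6,7], [6,8]
  2-simplices (4): [0,6,7], [2,6,7], [3,6,7], [3,6,8]

so the chain groups are C_0 ≅ Z^10, C_1 ≅ Z^17, C_2 ≅ Z^4.

The boundary map ∂_1: C_1 → C_0 maps an edge to its endpoints' difference, ∂[p,q] = q − p.
This gives a 10×17 integer matrix of rank 9; reducing to Smith normal form yields diagonal entries (1,1,1,1,1,1,1,1,1).

The boundary map ∂_2: C_2 → C_1 acts by ∂[p,q,r] = [q,r] − [p,r] + [p,q]. For instance
  ∂[3,6,7] = [6,7] − [3,7] + [3,6],
  ∂[2,6,7] = [6,7] − [2,7] + [2,6].
The 17×4 boundary matrix has rank 4 and Smith normal form diag(1,1,1,1).

Reading off H_k = ker ∂_k / im ∂_{k+1}:

  H_0: rank C_0 − rank ∂_1 = 10 − 9 = 1, and the invariant factors of ∂_1 are all 1, so H_0 = Z.
  H_1: rank ker ∂_1 − rank ∂_2 = (17 − 9) − 4 = 4, and the invariant factors of ∂_2 are all 1, so H_1 = Z^4.
  H_2: rank ker ∂_2 − rank ∂_3 = (4 − 4) − 0 = 0, and there is no ∂_3, so H_2 = 0.

As a check, the Euler characteristic is 10 − 17 + 4 = -3, which agrees with 1 − 4 + 0 = -3.

H_0 ≅ Z,  H_1 ≅ Z^4,  H_2 = 0.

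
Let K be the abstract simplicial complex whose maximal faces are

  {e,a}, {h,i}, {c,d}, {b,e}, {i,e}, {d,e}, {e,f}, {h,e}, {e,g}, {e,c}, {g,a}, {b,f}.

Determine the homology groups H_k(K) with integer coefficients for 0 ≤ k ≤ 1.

H_0 ≅ Z,  H_1 ≅ Z^4.

Take the total order a < b < c < d < e < f < g < h < i on the vertex set. Then K (dimension 1) consists of the simplices:

  0-simplices (9): a, b, c, d, e, f, g, h, i
  1-simplices (12): ae, ag, be, bf, cd, ce, de, ef, eg, eh, ei, hi

so the chain groups are C_0 ≅ Z^9, C_1 ≅ Z^12.

∂_1: C_1 → C_0 is given by ∂[p,q] = [q] − [p]. For instance
  ∂ei = i − e.
As a 9×12 matrix over Z this has rank 8, with invariant factors (1,1,1,1,1,1,1,1).

Reading off H_k = ker ∂_k / im ∂_{k+1}:

  H_0: rank C_0 − rank ∂_1 = 9 − 8 = 1, and the invariant factors of ∂_1 are all 1, so H_0 ≅ Z.
  H_1: rank ker ∂_1 − rank ∂_2 = (12 − 8) − 0 = 4, and there is no ∂_2, so H_1 ≅ Z^4.

(K is a triangulation of a wedge of 4 circles.)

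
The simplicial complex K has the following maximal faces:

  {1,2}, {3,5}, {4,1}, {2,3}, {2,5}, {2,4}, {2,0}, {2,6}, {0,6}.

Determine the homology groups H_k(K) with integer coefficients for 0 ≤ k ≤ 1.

H_0 = Z,  H_1 = Z^3.

Fix the vertex order 0 < 1 < 2 < 3 < 4 < 5 < 6 and write every simplex with vertices in increasing order. Then dim K = 1 and the simplices of K are:

  0-simplices (7): [0], [1], [2], [3], [4], [5], [6]
  1-simplices (9): [0,2], [0,6], [1,2], [1,4], [2,3], [2,4], [2,5], [2,6], [3,5]

giving chain groups C_0 ≅ Z^7, C_1 ≅ Z^9.

∂_1: C_1 → C_0 sends each edge [p,q] (with p < q) to q − p.
The 7×9 boundary matrix has rank 6 and Smith normal form diag(1,1,1,1,1,1).

From H_k ≅ ker(∂_k) / im(∂_{k+1}) we obtain:

  H_0: rank C_0 − rank ∂_1 = 7 − 6 = 1, and the invariant factors of ∂_1 are all 1, so H_0 = Z.
  H_1: rank ker ∂_1 − rank ∂_2 = (9 − 6) − 0 = 3, and there is no ∂_2, so H_1 = Z^3.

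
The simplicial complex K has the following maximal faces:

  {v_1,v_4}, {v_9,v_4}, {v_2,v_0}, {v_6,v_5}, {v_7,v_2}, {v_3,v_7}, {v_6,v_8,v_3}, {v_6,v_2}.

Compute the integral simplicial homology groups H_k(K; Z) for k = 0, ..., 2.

H_0 ≅ Z^2,  H_1 ≅ Z,  H_2 = 0.

K has 10 vertices, 10 edges, 1 triangle.
rank ∂_0 = 0, rank ∂_1 = 8 ⇒ b_0 = 10 − 0 − 8 = 2; all invariant factors of ∂_1 are 1 so no torsion. So H_0 ≅ Z^2.
rank ∂_1 = 8, rank ∂_2 = 1 ⇒ b_1 = 10 − 8 − 1 = 1; all invariant factors of ∂_2 are 1 so no torsion. So H_1 ≅ Z.
rank ∂_2 = 1, rank ∂_3 = 0 ⇒ b_2 = 1 − 1 − 0 = 0. So H_2 ≅ 0.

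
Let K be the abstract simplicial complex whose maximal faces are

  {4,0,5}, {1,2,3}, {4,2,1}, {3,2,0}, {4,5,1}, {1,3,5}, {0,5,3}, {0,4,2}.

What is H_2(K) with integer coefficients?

H_2 = Z.

Order the vertices as 0 < 1 < 2 < 3 < 4 < 5. Listing each simplex with vertices in this order, K has dimension 2 with simplices:

  0-simplices (6): [0], [1], [2], [3], [4], [5]
  1-simplices (12): [0,2], [0,3], [0,4], [0,5], [1,2], [1,3], [1,4], [1,5], [2,3], [2,4], [3,5], [4,5]
  2-simplices (8): [0,2,3], [0,2,4], [0,3,5], [0,4,5], [1,2,3], [1,2,4], [1,3,5], [1,4,5]

Hence C_0 ≅ Z^6, C_1 ≅ Z^12, C_2 ≅ Z^8.

∂_1: C_1 → C_0 maps an edge to its endpoints' difference, ∂[p,q] = q − p. For instance
  ∂[4,5] = [5] − [4].
This gives a 6×12 integer matrix of rank 5; reducing to Smith normal form yields diagonal entries (1,1,1,1,1).

The boundary map ∂_2: C_2 → C_1 maps a triangle to the signed sum of its edges. For instance
  ∂[0,4,5] = [4,5] − [0,5] + [0,4],
  ∂[1,2,3] = [2,3] − [1,3] + [1,2].
As a 12×8 matrix over Z this has rank 7, with invariant factors (1,1,1,1,1,1,1).

Computing H_k = (kernel of ∂_k) / (image of ∂_{k+1}):

  H_2: rank ker ∂_2 − rank ∂_3 = (8 − 7) − 0 = 1, and there is no ∂_3, so H_2 ≅ Z.

(K is a triangulation of the 2-sphere S^2.)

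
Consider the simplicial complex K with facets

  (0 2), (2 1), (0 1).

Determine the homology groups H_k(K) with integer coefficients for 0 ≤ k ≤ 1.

K has 3 vertices, 3 edges.
rank ∂_0 = 0, rank ∂_1 = 2 ⇒ b_0 = 3 − 0 − 2 = 1; all invariant factors of ∂_1 are 1 so no torsion. So H_0 ≅ Z.
rank ∂_1 = 2, rank ∂_2 = 0 ⇒ b_1 = 3 − 2 − 0 = 1. So H_1 ≅ Z.

H_0 ≅ Z,  H_1 ≅ Z.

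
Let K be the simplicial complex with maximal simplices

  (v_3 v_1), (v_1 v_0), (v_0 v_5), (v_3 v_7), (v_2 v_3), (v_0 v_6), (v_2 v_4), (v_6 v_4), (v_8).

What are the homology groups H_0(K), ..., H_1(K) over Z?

We work with the vertex ordering v_0 < v_1 < v_2 < v_3 < v_4 < v_5 < v_6 < v_7 < v_8. The simplices of K, each written with vertices in increasing order, are:

  0-simplices (9): [v_0], [v_1], [v_2], [v_3], [v_4], [v_5], [v_6], [v_7], [v_8]
  1-simplices (8): [v_0,v_1], [v_0,v_5], [v_0,v_6], [v_1,v_3], [v_2,v_3], [v_2,v_4], [v_3,v_7], [v_4,v_6]

Hence C_0 ≅ Z^9, C_1 ≅ Z^8.

∂_1: C_1 → C_0 sends each edge [p,q] (with p < q) to q − p. For instance
  ∂[v_2,v_3] = [v_3] − [v_2].
The 9×8 boundary matrix has rank 7 and Smith normal form diag(1,1,1,1,1,1,1).

From H_k ≅ ker(∂_k) / im(∂_{k+1}) we obtain:

  H_0: rank C_0 − rank ∂_1 = 9 − 7 = 2, and the invariant factors of ∂_1 are all 1, so H_0 = Z^2.
  H_1: rank ker ∂_1 − rank ∂_2 = (8 − 7) − 0 = 1, and there is no ∂_2, so H_1 = Z.

As a check, the Euler characteristic is 9 − 8 = 1, which agrees with 2 − 1 = 1.

H_0 = Z^2,  H_1 = Z.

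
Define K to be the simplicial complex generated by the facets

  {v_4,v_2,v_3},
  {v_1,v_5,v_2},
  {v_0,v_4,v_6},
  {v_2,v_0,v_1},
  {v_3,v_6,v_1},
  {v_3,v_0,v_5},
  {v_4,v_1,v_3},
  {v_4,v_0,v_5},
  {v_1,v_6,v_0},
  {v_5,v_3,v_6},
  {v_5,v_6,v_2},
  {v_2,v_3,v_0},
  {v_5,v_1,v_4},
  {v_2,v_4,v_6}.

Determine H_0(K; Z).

H_0 = Z.

Order the vertices as v_0 < v_1 < v_2 < v_3 < v_4 < v_5 < v_6. Listing each simplex with vertices in this order, K has dimension 2 with simplices:

  0-simplices (7): [v_0], [v_1], [v_2], [v_3], [v_4], [v_5], [v_6]
  1-simplices (21): (21 of them)
  2-simplices (14): (14 of them)

giving chain groups C_0 ≅ Z^7, C_1 ≅ Z^21, C_2 ≅ Z^14.

Boundary ∂_1: C_1 → C_0 maps an edge to its endpoints' difference, ∂[p,q] = q − p.
As a 7×21 matrix over Z this has rank 6, with invariant factors (1,1,1,1,1,1).

Boundary ∂_2: C_2 → C_1 acts by ∂[p,q,r] = [q,r] − [p,r] + [p,q]. For instance
  ∂[v_1,v_3,v_6] = [v_3,v_6] − [v_1,v_6] + [v_1,v_3],
  ∂[v_0,v_1,v_6] = [v_1,v_6] − [v_0,v_6] + [v_0,v_1].
As a 21×14 matrix over Z this has rank 13, with invariant factors (1,1,1,1,1,1,1,1,1,1,1,1,1).

From H_k ≅ ker(∂_k) / im(∂_{k+1}) we obtain:

  H_0: rank C_0 − rank ∂_1 = 7 − 6 = 1, and the invariant factors of ∂_1 are all 1, so H_0 = Z.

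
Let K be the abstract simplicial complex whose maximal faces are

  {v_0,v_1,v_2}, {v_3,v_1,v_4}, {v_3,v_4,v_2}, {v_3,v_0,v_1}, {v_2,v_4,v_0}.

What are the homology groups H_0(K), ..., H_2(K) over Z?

H_0 = Z,  H_1 = Z,  H_2 = 0.

We work with the vertex ordering v_0 < v_1 < v_2 < v_3 < v_4. The simplices of K, each written with vertices in increasing order, are:

  0-simplices (5): [v_0], [v_1], [v_2], [v_3], [v_4]
  1-simplices (10): [v_0,v_1], [v_0,v_2], [v_0,v_3], [v_0,v_4], [v_1,v_2], [v_1,v_3], [v_1,v_4], [v_2,v_3], [v_2,v_4], [v_3,v_4]
  2-simplices (5): [v_0,v_1,v_2], [v_0,v_1,v_3], [v_0,v_2,v_4], [v_1,v_3,v_4], [v_2,v_3,v_4]

giving chain groups C_0 ≅ Z^5, C_1 ≅ Z^10, C_2 ≅ Z^5.

The boundary map ∂_1: C_1 → C_0 sends each edge [p,q] (with p < q) to q − p. For instance
  ∂[v_0,v_1] = [v_1] − [v_0].
The resulting 5×10 matrix has rank 4, and its Smith normal form has invariant factors (1,1,1,1).

Boundary ∂_2: C_2 → C_1 acts by ∂[p,q,r] = [q,r] − [p,r] + [p,q]. For instance
  ∂[v_2,v_3,v_4] = [v_3,v_4] − [v_2,v_4] + [v_2,v_3],
  ∂[v_0,v_2,v_4] = [v_2,v_4] − [v_0,v_4] + [v_0,v_2].
The resulting 10×5 matrix has rank 5, and its Smith normal form has invariant factors (1,1,1,1,1).

Computing H_k = (kernel of ∂_k) / (image of ∂_{k+1}):

  H_0: rank C_0 − rank ∂_1 = 5 − 4 = 1, and the invariant factors of ∂_1 are all 1, so H_0 = Z.
  H_1: rank ker ∂_1 − rank ∂_2 = (10 − 4) − 5 = 1, and the invariant factors of ∂_2 are all 1, so H_1 = Z.
  H_2: rank ker ∂_2 − rank ∂_3 = (5 − 5) − 0 = 0, and there is no ∂_3, so H_2 = 0.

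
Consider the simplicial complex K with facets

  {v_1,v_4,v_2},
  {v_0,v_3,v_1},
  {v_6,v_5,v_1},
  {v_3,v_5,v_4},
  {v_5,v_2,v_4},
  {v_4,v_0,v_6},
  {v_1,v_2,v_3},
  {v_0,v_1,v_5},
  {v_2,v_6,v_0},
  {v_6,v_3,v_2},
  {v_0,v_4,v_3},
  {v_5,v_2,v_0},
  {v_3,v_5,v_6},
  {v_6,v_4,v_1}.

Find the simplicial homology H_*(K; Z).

Fix the vertex order v_0 < v_1 < v_2 < v_3 < v_4 < v_5 < v_6 and write every simplex with vertices in increasing order. Then dim K = 2 and the simplices of K are:

  0-simplices (7): [v_0], [v_1], [v_2], [v_3], [v_4], [v_5], [v_6]
  1-simplices (21): (21 of them)
  2-simplices (14): (14 of them)

so the chain groups are C_0 ≅ Z^7, C_1 ≅ Z^21, C_2 ≅ Z^14.

Boundary ∂_1: C_1 → C_0 sends each edge [p,q] (with p < q) to q − p.
This gives a 7×21 integer matrix of rank 6; reducing to Smith normal form yields diagonal entries (1,1,1,1,1,1).

Boundary ∂_2: C_2 → C_1 sends each 2-simplex [p,q,r] to [q,r] − [p,r] + [p,q]. For instance
  ∂[v_1,v_5,v_6] = [v_5,v_6] − [v_1,v_6] + [v_1,v_5],
  ∂[v_2,v_3,v_6] = [v_3,v_6] − [v_2,v_6] + [v_2,v_3].
This gives a 21×14 integer matrix of rank 13; reducing to Smith normal form yields diagonal entries (1,1,1,1,1,1,1,1,1,1,1,1,1).

From H_k ≅ ker(∂_k) / im(∂_{k+1}) we obtain:

  H_0: rank C_0 − rank ∂_1 = 7 − 6 = 1, and the invariant factors of ∂_1 are all 1, so H_0 ≅ Z.
  H_1: rank ker ∂_1 − rank ∂_2 = (21 − 6) − 13 = 2, and the invariant factors of ∂_2 are all 1, so H_1 ≅ Z^2.
  H_2: rank ker ∂_2 − rank ∂_3 = (14 − 13) − 0 = 1, and there is no ∂_3, so H_2 ≅ Z.

H_0 = Z,  H_1 = Z^2,  H_2 = Z.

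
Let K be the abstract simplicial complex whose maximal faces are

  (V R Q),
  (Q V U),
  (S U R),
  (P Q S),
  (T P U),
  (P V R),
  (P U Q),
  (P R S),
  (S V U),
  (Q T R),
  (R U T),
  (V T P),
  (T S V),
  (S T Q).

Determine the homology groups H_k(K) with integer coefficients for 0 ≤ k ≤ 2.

H_0 ≅ Z,  H_1 ≅ Z^2,  H_2 ≅ Z.

Fix the vertex order P < Q < R < S < T < U < V and write every simplex with vertices in increasing order. Then dim K = 2 and the simplices of K are:

  0-simplices (7): P, Q, R, S, T, U, V
  1-simplices (21): PQ, PR, PS, PT, PU, PV, QR, QS, QT, QU, QV, RS, RT, RU, RV, ST, SU, SV, TU, TV, UV
  2-simplices (14): PQS, PQU, PRS, PRV, PTU, PTV, QRT, QRV, QST, QUV, RSU, RTU, STV, SUV

so the chain groups are C_0 ≅ Z^7, C_1 ≅ Z^21, C_2 ≅ Z^14.

∂_1: C_1 → C_0 is given by ∂[p,q] = [q] − [p].
This gives a 7×21 integer matrix of rank 6; reducing to Smith normal form yields diagonal entries (1,1,1,1,1,1).

∂_2: C_2 → C_1 acts by ∂[p,q,r] = [q,r] − [p,r] + [p,q]. For instance
  ∂PRS = RS − PS + PR,
  ∂QRV = RV − QV + QR.
As a 21×14 matrix over Z this has rank 13, with invariant factors (1,1,1,1,1,1,1,1,1,1,1,1,1).

From H_k ≅ ker(∂_k) / im(∂_{k+1}) we obtain:

  H_0: rank C_0 − rank ∂_1 = 7 − 6 = 1, and the invariant factors of ∂_1 are all 1, so H_0 = Z.
  H_1: rank ker ∂_1 − rank ∂_2 = (21 − 6) − 13 = 2, and the invariant factors of ∂_2 are all 1, so H_1 = Z^2.
  H_2: rank ker ∂_2 − rank ∂_3 = (14 − 13) − 0 = 1, and there is no ∂_3, so H_2 = Z.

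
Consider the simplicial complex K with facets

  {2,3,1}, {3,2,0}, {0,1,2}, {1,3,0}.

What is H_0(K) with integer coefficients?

H_0 = Z.

Take the total order 0 < 1 < 2 < 3 on the vertex set. Then K (dimension 2) consists of the simplices:

  0-simplices (4): [0], [1], [2], [3]
  1-simplices (6): [0,1], [0,2], [0,3], [1,2], [1,3], [2,3]
  2-simplices (4): [0,1,2], [0,1,3], [0,2,3], [1,2,3]

so the chain groups are C_0 ≅ Z^4, C_1 ≅ Z^6, C_2 ≅ Z^4.

Boundary ∂_1: C_1 → C_0 maps an edge to its endpoints' difference, ∂[p,q] = q − p.
As a 4×6 matrix over Z this has rank 3, with invariant factors (1,1,1).

∂_2: C_2 → C_1 maps a triangle to the signed sum of its edges. For instance
  ∂[1,2,3] = [2,3] − [1,3] + [1,2],
  ∂[0,2,3] = [2,3] − [0,3] + [0,2].
This gives a 6×4 integer matrix of rank 3; reducing to Smith normal form yields diagonal entries (1,1,1).

Reading off H_k = ker ∂_k / im ∂_{k+1}:

  H_0: rank C_0 − rank ∂_1 = 4 − 3 = 1, and the invariant factors of ∂_1 are all 1, so H_0 ≅ Z.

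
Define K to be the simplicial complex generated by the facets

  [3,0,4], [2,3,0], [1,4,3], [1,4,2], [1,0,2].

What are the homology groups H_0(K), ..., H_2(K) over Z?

K has 5 vertices, 10 edges, 5 triangles.
rank ∂_0 = 0, rank ∂_1 = 4 ⇒ b_0 = 5 − 0 − 4 = 1; all invariant factors of ∂_1 are 1 so no torsion. So H_0 ≅ Z.
rank ∂_1 = 4, rank ∂_2 = 5 ⇒ b_1 = 10 − 4 − 5 = 1; all invariant factors of ∂_2 are 1 so no torsion. So H_1 ≅ Z.
rank ∂_2 = 5, rank ∂_3 = 0 ⇒ b_2 = 5 − 5 − 0 = 0. So H_2 ≅ 0.

H_0 = Z,  H_1 = Z,  H_2 = 0.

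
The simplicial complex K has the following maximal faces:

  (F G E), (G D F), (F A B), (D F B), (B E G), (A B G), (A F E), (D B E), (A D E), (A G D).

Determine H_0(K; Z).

K has 6 vertices, 15 edges, 10 triangles.
rank ∂_0 = 0, rank ∂_1 = 5 ⇒ b_0 = 6 − 0 − 5 = 1; all invariant factors of ∂_1 are 1 so no torsion. So H_0 ≅ Z.

H_0 ≅ Z.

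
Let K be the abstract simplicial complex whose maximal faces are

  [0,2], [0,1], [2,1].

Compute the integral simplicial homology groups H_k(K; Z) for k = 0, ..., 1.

H_0 ≅ Z,  H_1 ≅ Z.

Order the vertices as 0 < 1 < 2. Listing each simplex with vertices in this order, K has dimension 1 with simplices:

  0-simplices (3): [0], [1], [2]
  1-simplices (3): [0,1], [0,2], [1,2]

Hence C_0 ≅ Z^3, C_1 ≅ Z^3.

∂_1: C_1 → C_0 sends each edge [p,q] (with p < q) to q − p. For instance
  ∂[1,2] = [2] − [1].
As a 3×3 matrix over Z this has rank 2, with invariant factors (1,1).

Computing H_k = (kernel of ∂_k) / (image of ∂_{k+1}):

  H_0: rank C_0 − rank ∂_1 = 3 − 2 = 1, and the invariant factors of ∂_1 are all 1, so H_0 ≅ Z.
  H_1: rank ker ∂_1 − rank ∂_2 = (3 − 2) − 0 = 1, and there is no ∂_2, so H_1 ≅ Z.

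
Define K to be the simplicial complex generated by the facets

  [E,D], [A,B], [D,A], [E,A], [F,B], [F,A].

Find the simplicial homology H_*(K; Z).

H_0 = Z,  H_1 = Z^2.

Order the vertices as A < B < D < E < F. Listing each simplex with vertices in this order, K has dimension 1 with simplices:

  0-simplices (5): A, B, D, E, F
  1-simplices (6): AB, AD, AE, AF, BF, DE

so the chain groups are C_0 ≅ Z^5, C_1 ≅ Z^6.

Boundary ∂_1: C_1 → C_0 sends each edge [p,q] (with p < q) to q − p.
The resulting 5×6 matrix has rank 4, and its Smith normal form has invariant factors (1,1,1,1).

Computing H_k = (kernel of ∂_k) / (image of ∂_{k+1}):

  H_0: rank C_0 − rank ∂_1 = 5 − 4 = 1, and the invariant factors of ∂_1 are all 1, so H_0 = Z.
  H_1: rank ker ∂_1 − rank ∂_2 = (6 − 4) − 0 = 2, and there is no ∂_2, so H_1 = Z^2.

As a check, the Euler characteristic is 5 − 6 = -1, which agrees with 1 − 2 = -1.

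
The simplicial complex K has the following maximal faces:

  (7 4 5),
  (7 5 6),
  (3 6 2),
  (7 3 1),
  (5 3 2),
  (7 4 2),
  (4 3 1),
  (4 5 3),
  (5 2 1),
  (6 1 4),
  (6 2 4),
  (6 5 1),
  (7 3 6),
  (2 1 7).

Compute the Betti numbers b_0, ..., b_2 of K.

b_0 = 1, b_1 = 2, b_2 = 1.

Take the total order 1 < 2 < 3 < 4 < 5 < 6 < 7 on the vertex set. Then K (dimension 2) consists of the simplices:

  0-simplices (7): [1], [2], [3], [4], [5], [6], [7]
  1-simplices (21): [1,2], [1,3], [1,4], [1,5], [1,6], [1,7], [2,3], [2,4], [2,5], [2,6], [2,7], [3,4], [3,5], [3,6], [3,7], [4,5], [4,6], [4,7], [5,6], [5,7], [6,7]
  2-simplices (14): [1,2,5], [1,2,7], [1,3,4], [1,3,7], [1,4,6], [1,5,6], [2,3,5], [2,3,6], [2,4,6], [2,4,7], [3,4,5], [3,6,7], [4,5,7], [5,6,7]

giving chain groups C_0 ≅ Z^7, C_1 ≅ Z^21, C_2 ≅ Z^14.

∂_1: C_1 → C_0 maps an edge to its endpoints' difference, ∂[p,q] = q − p.
As a 7×21 matrix over Z this has rank 6, with invariant factors (1,1,1,1,1,1).

∂_2: C_2 → C_1 sends each 2-simplex [p,q,r] to [q,r] − [p,r] + [p,q]. For instance
  ∂[1,3,7] = [3,7] − [1,7] + [1,3],
  ∂[4,5,7] = [5,7] − [4,7] + [4,5].
As a 21×14 matrix over Z this has rank 13, with invariant factors (1,1,1,1,1,1,1,1,1,1,1,1,1).

Now H_k = ker ∂_k / im ∂_{k+1}, so:

  H_0: rank C_0 − rank ∂_1 = 7 − 6 = 1, and the invariant factors of ∂_1 are all 1, so H_0 ≅ Z.
  H_1: rank ker ∂_1 − rank ∂_2 = (21 − 6) − 13 = 2, and the invariant factors of ∂_2 are all 1, so H_1 ≅ Z^2.
  H_2: rank ker ∂_2 − rank ∂_3 = (14 − 13) − 0 = 1, and there is no ∂_3, so H_2 ≅ Z.

As a check, the Euler characteristic is 7 − 21 + 14 = 0, which agrees with 1 − 2 + 1 = 0.
(K is a triangulation of the torus T^2.)

Hence the Betti numbers are b_0 = 1, b_1 = 2, b_2 = 1.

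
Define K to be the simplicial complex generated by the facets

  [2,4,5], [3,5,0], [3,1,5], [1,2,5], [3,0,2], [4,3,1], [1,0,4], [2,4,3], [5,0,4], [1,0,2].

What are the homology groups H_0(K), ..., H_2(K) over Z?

Fix the vertex order 0 < 1 < 2 < 3 < 4 < 5 and write every simplex with vertices in increasing order. Then dim K = 2 and the simplices of K are:

  0-simplices (6): [0], [1], [2], [3], [4], [5]
  1-simplices (15): [0,1], [0,2], [0,3], [0,4], [0,5], [1,2], [1,3], [1,4], [1,5], [2,3], [2,4], [2,5], [3,4], [3,5], [4,5]
  2-simplices (10): [0,1,2], [0,1,4], [0,2,3], [0,3,5], [0,4,5], [1,2,5], [1,3,4], [1,3,5], [2,3,4], [2,4,5]

Hence C_0 ≅ Z^6, C_1 ≅ Z^15, C_2 ≅ Z^10.

Boundary ∂_1: C_1 → C_0 sends each edge [p,q] (with p < q) to q − p. For instance
  ∂[3,5] = [5] − [3].
The 6×15 boundary matrix has rank 5 and Smith normal form diag(1,1,1,1,1).

∂_2: C_2 → C_1 acts by ∂[p,q,r] = [q,r] − [p,r] + [p,q]. For instance
  ∂[2,4,5] = [4,5] − [2,5] + [2,4],
  ∂[1,3,4] = [3,4] − [1,4] + [1,3].
This gives a 15×10 integer matrix of rank 10; reducing to Smith normal form yields diagonal entries (1,1,1,1,1,1,1,1,1,2).

Now H_k = ker ∂_k / im ∂_{k+1}, so:

  H_0: rank C_0 − rank ∂_1 = 6 − 5 = 1, and the invariant factors of ∂_1 are all 1, so H_0 ≅ Z.
  H_1: rank ker ∂_1 − rank ∂_2 = (15 − 5) − 10 = 0, and ∂_2 has invariant factor 2 > 1, so H_1 ≅ Z/2.
  H_2: rank ker ∂_2 − rank ∂_3 = (10 − 10) − 0 = 0, and there is no ∂_3, so H_2 ≅ 0.

H_0 = Z,  H_1 = Z/2,  H_2 = 0.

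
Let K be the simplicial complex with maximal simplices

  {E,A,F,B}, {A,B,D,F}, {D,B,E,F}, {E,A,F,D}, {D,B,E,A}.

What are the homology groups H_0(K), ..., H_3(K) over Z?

H_0 = Z,  H_1 = 0,  H_2 = 0,  H_3 = Z.

Take the total order A < B < D < E < F on the vertex set. Then K (dimension 3) consists of the simplices:

  0-simplices (5): A, B, D, E, F
  1-simplices (10): AB, AD, AE, AF, BD, BE, BF, DE, DF, EF
  2-simplices (10): ABD, ABE, ABF, ADE, ADF, AEF, BDE, BDF, BEF, DEF
  3-simplices (5): ABDE, ABDF, ABEF, ADEF, BDEF

giving chain groups C_0 ≅ Z^5, C_1 ≅ Z^10, C_2 ≅ Z^10, C_3 ≅ Z^5.

∂_1: C_1 → C_0 maps an edge to its endpoints' difference, ∂[p,q] = q − p. For instance
  ∂AD = D − A.
The resulting 5×10 matrix has rank 4, and its Smith normal form has invariant factors (1,1,1,1).

The boundary map ∂_2: C_2 → C_1 sends each 2-simplex [p,q,r] to [q,r] − [p,r] + [p,q]. For instance
  ∂BEF = EF − BF + BE,
  ∂ABD = BD − AD + AB.
This gives a 10×10 integer matrix of rank 6; reducing to Smith normal form yields diagonal entries (1,1,1,1,1,1).

∂_3: C_3 → C_2 sends each 3-simplex σ to the alternating sum Σ_i (−1)^i (σ with its i-th vertex removed). For instance
  ∂ABEF = BEF − AEF + ABF − ABE,
  ∂ABDE = BDE − ADE + ABE − ABD.
The 10×5 boundary matrix has rank 4 and Smith normal form diag(1,1,1,1).

Reading off H_k = ker ∂_k / im ∂_{k+1}:

  H_0: rank C_0 − rank ∂_1 = 5 − 4 = 1, and the invariant factors of ∂_1 are all 1, so H_0 = Z.
  H_1: rank ker ∂_1 − rank ∂_2 = (10 − 4) − 6 = 0, and the invariant factors of ∂_2 are all 1, so H_1 = 0.
  H_2: rank ker ∂_2 − rank ∂_3 = (10 − 6) − 4 = 0, and the invariant factors of ∂_3 are all 1, so H_2 = 0.
  H_3: rank ker ∂_3 − rank ∂_4 = (5 − 4) − 0 = 1, and there is no ∂_4, so H_3 = Z.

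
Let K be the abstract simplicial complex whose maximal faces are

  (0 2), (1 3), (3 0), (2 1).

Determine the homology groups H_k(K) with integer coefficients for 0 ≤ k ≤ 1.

H_0 = Z,  H_1 = Z.

We work with the vertex ordering 0 < 1 < 2 < 3. The simplices of K, each written with vertices in increasing order, are:

  0-simplices (4): [0], [1], [2], [3]
  1-simplices (4): [0,2], [0,3], [1,2], [1,3]

Hence C_0 ≅ Z^4, C_1 ≅ Z^4.

Boundary ∂_1: C_1 → C_0 is given by ∂[p,q] = [q] − [p]. For instance
  ∂[1,3] = [3] − [1].
The resulting 4×4 matrix has rank 3, and its Smith normal form has invariant factors (1,1,1).

Now H_k = ker ∂_k / im ∂_{k+1}, so:

  H_0: rank C_0 − rank ∂_1 = 4 − 3 = 1, and the invariant factors of ∂_1 are all 1, so H_0 ≅ Z.
  H_1: rank ker ∂_1 − rank ∂_2 = (4 − 3) − 0 = 1, and there is no ∂_2, so H_1 ≅ Z.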